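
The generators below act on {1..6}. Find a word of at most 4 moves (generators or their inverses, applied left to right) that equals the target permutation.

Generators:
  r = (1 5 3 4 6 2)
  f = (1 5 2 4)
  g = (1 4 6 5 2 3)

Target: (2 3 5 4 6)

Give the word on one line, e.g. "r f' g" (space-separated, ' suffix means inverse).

g f

  after g: (1 4 6 5 2 3)
  after f: (2 3 5 4 6)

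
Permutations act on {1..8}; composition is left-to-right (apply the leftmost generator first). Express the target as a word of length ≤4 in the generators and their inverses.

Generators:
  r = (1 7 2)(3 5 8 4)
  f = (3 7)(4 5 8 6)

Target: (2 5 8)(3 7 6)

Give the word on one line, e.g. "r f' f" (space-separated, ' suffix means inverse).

f' r' f' r

  after f': (3 7)(4 6 8 5)
  after r': (1 2 7 4 6 5 8 3)
  after f': (1 2 3)(4 8 7 6)
  after r: (2 5 8)(3 7 6)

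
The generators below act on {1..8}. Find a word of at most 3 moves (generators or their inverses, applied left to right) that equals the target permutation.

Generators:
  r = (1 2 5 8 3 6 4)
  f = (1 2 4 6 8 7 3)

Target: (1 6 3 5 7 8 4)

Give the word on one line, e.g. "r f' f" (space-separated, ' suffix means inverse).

  after r: (1 2 5 8 3 6 4)
  after f: (1 4 2 5 7 3 8)
  after r': (1 6 3 5 7 8 4)

r f r'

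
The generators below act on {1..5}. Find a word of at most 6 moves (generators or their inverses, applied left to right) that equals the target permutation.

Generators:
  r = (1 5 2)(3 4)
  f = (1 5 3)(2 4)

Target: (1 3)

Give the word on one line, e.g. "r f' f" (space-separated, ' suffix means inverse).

r f f r f

  after r: (1 5 2)(3 4)
  after f: (1 3 2 5 4)
  after f: (2 3 4 5)
  after r: (1 5)(2 4)
  after f: (1 3)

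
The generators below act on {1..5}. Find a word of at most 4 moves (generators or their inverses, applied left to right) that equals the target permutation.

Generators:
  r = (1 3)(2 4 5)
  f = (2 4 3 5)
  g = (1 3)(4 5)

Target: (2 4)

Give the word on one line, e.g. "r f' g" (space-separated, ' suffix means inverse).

  after r': (1 3)(2 5 4)
  after g: (2 4)

r' g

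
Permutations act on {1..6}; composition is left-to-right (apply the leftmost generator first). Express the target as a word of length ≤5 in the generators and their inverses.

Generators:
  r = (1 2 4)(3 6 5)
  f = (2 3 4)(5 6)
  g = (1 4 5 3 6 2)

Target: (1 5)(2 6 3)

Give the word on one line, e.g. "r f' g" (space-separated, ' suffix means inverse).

  after f: (2 3 4)(5 6)
  after r': (1 4)(2 5 3)
  after f: (1 2 6 5 4)
  after f: (1 3 4)(2 5)
  after r': (1 5)(2 6 3)

f r' f f r'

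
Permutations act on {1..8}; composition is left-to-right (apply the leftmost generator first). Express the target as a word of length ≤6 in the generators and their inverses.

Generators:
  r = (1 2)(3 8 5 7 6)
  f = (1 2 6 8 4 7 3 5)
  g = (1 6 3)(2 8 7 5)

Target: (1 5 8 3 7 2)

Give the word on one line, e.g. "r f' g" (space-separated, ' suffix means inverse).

  after r': (1 2)(3 6 7 5 8)
  after r': (3 7 8 6 5)
  after g: (1 6 2 8 3 5)
  after r': (1 7 5 2 3 8 6)
  after g: (1 5 8 3 7 2)

r' r' g r' g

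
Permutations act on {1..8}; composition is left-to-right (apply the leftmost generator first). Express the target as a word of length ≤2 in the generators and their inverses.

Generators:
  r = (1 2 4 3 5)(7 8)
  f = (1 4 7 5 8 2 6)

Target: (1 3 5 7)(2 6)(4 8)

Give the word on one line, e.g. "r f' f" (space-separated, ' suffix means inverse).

f r

  after f: (1 4 7 5 8 2 6)
  after r: (1 3 5 7)(2 6)(4 8)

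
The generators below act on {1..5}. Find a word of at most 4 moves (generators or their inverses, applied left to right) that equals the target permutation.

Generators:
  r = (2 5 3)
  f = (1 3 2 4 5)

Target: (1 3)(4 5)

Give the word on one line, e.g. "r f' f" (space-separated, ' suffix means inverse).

  after f': (1 5 4 2 3)
  after r': (1 2 5 4 3)
  after r': (1 3)(4 5)

f' r' r'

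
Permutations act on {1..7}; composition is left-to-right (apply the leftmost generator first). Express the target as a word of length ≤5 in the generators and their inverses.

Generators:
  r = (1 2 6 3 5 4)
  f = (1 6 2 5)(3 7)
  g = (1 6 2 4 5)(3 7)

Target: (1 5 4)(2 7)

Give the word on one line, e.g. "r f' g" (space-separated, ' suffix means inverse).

f r' f

  after f: (1 6 2 5)(3 7)
  after r': (1 2 3 7 6)(4 5)
  after f: (1 5 4)(2 7)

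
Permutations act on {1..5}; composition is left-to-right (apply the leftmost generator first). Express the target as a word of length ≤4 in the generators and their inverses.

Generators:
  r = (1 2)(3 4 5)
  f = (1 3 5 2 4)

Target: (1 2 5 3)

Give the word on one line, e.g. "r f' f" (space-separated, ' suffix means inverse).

  after f: (1 3 5 2 4)
  after r': (1 5)(2 3 4)
  after f: (1 2 5 3)

f r' f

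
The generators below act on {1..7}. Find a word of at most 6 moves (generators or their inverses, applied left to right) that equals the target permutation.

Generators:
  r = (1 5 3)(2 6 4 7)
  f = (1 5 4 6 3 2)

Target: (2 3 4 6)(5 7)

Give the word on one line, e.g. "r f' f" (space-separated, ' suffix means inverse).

  after f': (1 2 3 6 4 5)
  after r: (1 6 7 2)(3 4)
  after f: (1 3 6 7)(2 5 4)
  after r: (2 3 4 6)(5 7)

f' r f r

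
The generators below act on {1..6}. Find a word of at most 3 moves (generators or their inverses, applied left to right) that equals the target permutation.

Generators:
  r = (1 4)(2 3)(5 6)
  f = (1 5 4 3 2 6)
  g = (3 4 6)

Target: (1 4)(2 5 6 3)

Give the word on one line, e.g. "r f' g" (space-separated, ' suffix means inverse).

  after f': (1 6 2 3 4 5)
  after g: (1 3 6 2 4 5)
  after f': (1 4)(2 5 6 3)

f' g f'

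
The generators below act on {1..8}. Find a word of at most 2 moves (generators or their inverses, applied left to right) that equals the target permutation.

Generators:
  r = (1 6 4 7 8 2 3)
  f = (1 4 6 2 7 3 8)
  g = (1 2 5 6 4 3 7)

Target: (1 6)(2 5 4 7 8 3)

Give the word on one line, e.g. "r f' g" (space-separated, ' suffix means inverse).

g f'

  after g: (1 2 5 6 4 3 7)
  after f': (1 6)(2 5 4 7 8 3)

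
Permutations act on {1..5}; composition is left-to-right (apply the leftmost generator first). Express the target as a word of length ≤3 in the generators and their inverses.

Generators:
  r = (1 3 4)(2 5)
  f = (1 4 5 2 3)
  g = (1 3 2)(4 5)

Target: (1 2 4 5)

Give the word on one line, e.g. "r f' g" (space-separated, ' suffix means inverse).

f g' f

  after f: (1 4 5 2 3)
  after g': (1 5 3 2)
  after f: (1 2 4 5)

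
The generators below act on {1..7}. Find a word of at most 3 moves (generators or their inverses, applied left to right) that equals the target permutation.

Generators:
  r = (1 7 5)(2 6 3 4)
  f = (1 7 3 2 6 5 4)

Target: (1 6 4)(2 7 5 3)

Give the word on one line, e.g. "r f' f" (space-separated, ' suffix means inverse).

f r f'

  after f: (1 7 3 2 6 5 4)
  after r: (1 5 2 3 6)(4 7)
  after f': (1 6 4)(2 7 5 3)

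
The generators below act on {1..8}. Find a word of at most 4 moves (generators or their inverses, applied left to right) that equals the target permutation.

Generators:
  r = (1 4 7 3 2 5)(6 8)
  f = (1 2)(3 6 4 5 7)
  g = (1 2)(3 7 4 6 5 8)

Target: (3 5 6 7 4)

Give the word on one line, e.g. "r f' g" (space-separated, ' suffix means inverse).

f' f'

  after f': (1 2)(3 7 5 4 6)
  after f': (3 5 6 7 4)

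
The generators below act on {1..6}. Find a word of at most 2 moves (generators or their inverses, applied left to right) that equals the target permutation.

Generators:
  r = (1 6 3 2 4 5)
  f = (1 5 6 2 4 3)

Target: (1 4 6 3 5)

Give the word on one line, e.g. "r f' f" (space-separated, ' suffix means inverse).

f r'

  after f: (1 5 6 2 4 3)
  after r': (1 4 6 3 5)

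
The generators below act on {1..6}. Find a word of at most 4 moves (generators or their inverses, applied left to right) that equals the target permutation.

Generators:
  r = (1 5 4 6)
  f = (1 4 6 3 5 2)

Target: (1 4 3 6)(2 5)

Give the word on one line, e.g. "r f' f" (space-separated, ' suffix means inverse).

  after r': (1 6 4 5)
  after f': (1 4 3 6)(2 5)

r' f'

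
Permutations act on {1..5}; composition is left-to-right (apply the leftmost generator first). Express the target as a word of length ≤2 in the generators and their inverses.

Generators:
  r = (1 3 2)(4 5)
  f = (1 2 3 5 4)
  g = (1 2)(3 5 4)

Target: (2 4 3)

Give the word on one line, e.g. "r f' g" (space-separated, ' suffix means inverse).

  after r': (1 2 3)(4 5)
  after g': (2 4 3)

r' g'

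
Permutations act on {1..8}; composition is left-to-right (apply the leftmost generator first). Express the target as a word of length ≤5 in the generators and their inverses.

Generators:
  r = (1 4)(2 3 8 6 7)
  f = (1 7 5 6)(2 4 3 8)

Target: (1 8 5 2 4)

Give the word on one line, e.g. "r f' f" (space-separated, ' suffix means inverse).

  after f': (1 6 5 7)(2 8 3 4)
  after r': (1 8 2 3)(4 7)(5 6)
  after r': (1 3 4 6 5 8 7)
  after f: (1 8 5 2 4)

f' r' r' f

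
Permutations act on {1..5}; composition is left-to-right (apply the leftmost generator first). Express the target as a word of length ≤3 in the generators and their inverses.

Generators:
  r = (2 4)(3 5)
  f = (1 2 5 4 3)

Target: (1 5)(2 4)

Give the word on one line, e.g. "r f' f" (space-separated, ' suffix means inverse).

f r' f'

  after f: (1 2 5 4 3)
  after r': (1 4 5 2 3)
  after f': (1 5)(2 4)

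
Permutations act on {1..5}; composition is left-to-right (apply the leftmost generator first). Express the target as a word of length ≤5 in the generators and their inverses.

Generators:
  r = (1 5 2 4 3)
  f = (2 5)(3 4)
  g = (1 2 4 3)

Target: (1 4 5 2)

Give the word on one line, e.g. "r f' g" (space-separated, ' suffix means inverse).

r r f r g

  after r: (1 5 2 4 3)
  after r: (1 2 3 5 4)
  after f: (1 5 3 2 4)
  after r: (1 2 3 4 5)
  after g: (1 4 5 2)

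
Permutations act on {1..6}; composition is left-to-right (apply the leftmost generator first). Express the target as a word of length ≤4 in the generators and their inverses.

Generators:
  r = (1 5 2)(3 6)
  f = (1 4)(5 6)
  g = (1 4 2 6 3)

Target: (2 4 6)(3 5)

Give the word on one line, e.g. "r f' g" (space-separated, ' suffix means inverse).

f r f'

  after f: (1 4)(5 6)
  after r: (1 4 5 3 6 2)
  after f': (2 4 6)(3 5)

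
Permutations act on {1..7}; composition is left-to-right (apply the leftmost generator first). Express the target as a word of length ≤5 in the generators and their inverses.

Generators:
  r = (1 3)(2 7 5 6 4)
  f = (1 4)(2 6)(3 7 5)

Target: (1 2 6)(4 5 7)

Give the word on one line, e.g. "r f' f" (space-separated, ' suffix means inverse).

r' f' f' r'

  after r': (1 3)(2 4 6 5 7)
  after f': (1 5 3 4 2)(6 7)
  after f': (1 7 2 4 6 3)
  after r': (1 2 6)(4 5 7)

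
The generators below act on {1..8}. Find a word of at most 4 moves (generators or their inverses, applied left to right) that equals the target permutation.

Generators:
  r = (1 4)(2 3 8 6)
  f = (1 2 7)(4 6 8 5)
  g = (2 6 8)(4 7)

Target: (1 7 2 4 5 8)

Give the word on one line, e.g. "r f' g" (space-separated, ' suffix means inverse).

g' g' f'

  after g': (2 8 6)(4 7)
  after g': (2 6 8)
  after f': (1 7 2 4 5 8)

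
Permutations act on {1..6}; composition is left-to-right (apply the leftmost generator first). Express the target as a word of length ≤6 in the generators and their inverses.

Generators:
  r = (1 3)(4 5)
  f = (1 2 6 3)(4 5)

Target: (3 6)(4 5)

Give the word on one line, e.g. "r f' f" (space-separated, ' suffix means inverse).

  after f: (1 2 6 3)(4 5)
  after f: (1 6)(2 3)
  after r: (1 6 3 2)(4 5)
  after f: (1 3 6)
  after r: (3 6)(4 5)

f f r f r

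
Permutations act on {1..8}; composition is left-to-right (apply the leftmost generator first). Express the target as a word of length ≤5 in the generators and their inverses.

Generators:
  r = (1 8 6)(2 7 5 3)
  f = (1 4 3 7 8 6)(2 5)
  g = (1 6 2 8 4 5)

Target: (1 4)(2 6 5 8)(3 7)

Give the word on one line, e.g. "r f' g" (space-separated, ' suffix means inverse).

  after r: (1 8 6)(2 7 5 3)
  after f: (1 6 4 3 5 7 2 8)
  after r': (1 8 6 4 5 2)(3 7)
  after g: (1 4)(2 6 5 8)(3 7)

r f r' g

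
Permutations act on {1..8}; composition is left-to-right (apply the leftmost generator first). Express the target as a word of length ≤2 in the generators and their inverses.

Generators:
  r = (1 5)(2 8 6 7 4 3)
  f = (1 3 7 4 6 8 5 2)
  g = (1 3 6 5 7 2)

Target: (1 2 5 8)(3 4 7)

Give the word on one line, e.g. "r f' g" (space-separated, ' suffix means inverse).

  after f: (1 3 7 4 6 8 5 2)
  after r: (1 2 5 8)(3 4 7)

f r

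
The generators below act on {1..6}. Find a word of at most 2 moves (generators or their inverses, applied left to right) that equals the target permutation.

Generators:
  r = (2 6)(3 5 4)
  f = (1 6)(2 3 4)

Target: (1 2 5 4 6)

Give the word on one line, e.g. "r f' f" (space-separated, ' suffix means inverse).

  after f: (1 6)(2 3 4)
  after r: (1 2 5 4 6)

f r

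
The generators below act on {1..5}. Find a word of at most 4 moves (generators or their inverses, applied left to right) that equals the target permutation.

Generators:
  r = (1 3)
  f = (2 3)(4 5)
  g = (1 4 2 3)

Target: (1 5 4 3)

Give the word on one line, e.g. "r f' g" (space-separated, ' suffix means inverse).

g f'

  after g: (1 4 2 3)
  after f': (1 5 4 3)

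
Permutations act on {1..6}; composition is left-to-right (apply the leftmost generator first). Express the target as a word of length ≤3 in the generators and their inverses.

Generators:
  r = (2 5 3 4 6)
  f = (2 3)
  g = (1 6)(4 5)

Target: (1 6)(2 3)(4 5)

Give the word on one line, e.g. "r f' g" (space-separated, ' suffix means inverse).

  after f: (2 3)
  after g: (1 6)(2 3)(4 5)

f g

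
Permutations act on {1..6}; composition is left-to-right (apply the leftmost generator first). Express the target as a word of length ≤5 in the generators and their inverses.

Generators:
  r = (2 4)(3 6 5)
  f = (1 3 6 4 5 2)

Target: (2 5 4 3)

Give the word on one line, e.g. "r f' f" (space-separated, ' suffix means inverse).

  after f: (1 3 6 4 5 2)
  after r': (1 5 4 6 2)
  after f: (1 2 3 6)
  after f: (2 6 3 4 5)
  after r: (2 5 4 3)

f r' f f r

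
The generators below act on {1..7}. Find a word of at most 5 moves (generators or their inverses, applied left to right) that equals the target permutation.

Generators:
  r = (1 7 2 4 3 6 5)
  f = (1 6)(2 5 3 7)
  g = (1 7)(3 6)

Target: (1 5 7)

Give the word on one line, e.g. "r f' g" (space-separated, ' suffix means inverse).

f g f' g

  after f: (1 6)(2 5 3 7)
  after g: (1 3)(2 5 6 7)
  after f': (1 5)(3 6)
  after g: (1 5 7)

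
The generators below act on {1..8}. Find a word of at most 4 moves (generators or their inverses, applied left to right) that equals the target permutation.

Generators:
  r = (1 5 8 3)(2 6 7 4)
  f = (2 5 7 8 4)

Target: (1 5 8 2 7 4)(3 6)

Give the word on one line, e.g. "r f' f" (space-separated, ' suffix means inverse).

  after r': (1 3 8 5)(2 4 7 6)
  after f: (1 3 4 8 7 6 5)
  after r': (1 8 6)(2 4 5 3 7)
  after r': (1 5 8 2 7 4)(3 6)

r' f r' r'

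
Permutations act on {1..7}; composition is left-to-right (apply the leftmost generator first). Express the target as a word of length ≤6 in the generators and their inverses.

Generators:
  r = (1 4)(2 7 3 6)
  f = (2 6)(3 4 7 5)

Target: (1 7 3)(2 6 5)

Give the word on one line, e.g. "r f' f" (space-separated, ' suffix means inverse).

r' f' r r r

  after r': (1 4)(2 6 3 7)
  after f': (1 3 4)(5 7 6)
  after r: (1 6 5 3)(2 7)
  after r: (1 2 3 4)(5 6)
  after r: (1 7 3)(2 6 5)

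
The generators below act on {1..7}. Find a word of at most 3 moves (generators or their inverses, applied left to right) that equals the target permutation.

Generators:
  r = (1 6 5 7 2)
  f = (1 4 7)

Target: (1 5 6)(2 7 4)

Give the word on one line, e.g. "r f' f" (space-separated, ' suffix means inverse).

  after f': (1 7 4)
  after r': (1 5 6)(2 7 4)

f' r'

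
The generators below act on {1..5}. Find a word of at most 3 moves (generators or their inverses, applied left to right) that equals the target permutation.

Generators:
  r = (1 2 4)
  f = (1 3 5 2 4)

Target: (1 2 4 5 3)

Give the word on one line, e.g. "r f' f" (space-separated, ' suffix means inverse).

r' f'

  after r': (1 4 2)
  after f': (1 2 4 5 3)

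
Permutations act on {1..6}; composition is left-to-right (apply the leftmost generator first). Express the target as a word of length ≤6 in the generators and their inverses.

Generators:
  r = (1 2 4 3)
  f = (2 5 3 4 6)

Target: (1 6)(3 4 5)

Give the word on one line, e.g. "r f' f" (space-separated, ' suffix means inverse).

  after r: (1 2 4 3)
  after f': (1 6 4 5 2 3)
  after r': (1 6 2 4 5)
  after r': (1 6)(3 4 5)

r f' r' r'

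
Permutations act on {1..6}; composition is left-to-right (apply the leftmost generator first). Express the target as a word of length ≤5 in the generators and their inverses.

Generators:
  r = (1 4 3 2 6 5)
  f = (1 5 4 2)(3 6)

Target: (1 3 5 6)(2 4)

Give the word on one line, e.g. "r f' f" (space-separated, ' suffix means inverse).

r f r'

  after r: (1 4 3 2 6 5)
  after f: (1 2 3)(4 6)
  after r': (1 3 5 6)(2 4)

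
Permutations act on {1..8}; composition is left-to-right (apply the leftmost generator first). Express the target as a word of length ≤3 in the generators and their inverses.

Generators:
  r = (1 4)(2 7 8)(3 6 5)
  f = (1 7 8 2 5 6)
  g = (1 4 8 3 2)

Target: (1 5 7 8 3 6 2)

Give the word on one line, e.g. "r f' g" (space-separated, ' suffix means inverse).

  after f': (1 6 5 2 8 7)
  after r: (1 5 7 4)(3 6)
  after g: (1 5 7 8 3 6 2)

f' r g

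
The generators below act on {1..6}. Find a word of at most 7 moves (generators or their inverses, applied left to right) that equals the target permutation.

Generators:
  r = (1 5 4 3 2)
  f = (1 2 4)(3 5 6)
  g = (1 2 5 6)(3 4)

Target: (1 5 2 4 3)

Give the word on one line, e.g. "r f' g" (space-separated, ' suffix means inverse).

  after r': (1 2 3 4 5)
  after f': (2 6 5 4 3)
  after g': (1 6 2 5 3)
  after r': (1 6 3 2)(4 5)
  after f': (1 5 2 4 3)

r' f' g' r' f'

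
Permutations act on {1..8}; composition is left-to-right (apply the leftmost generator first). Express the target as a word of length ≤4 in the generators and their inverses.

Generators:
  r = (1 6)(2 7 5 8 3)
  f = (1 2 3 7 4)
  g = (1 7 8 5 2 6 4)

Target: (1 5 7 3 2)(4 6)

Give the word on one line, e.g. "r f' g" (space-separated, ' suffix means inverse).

g r

  after g: (1 7 8 5 2 6 4)
  after r: (1 5 7 3 2)(4 6)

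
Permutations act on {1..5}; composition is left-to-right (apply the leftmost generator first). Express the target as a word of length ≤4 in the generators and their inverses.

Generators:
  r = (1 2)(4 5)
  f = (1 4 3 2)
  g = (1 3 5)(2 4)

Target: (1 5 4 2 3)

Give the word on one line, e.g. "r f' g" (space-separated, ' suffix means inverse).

r g' r f

  after r: (1 2)(4 5)
  after g': (1 4 3)(2 5)
  after r: (1 5)(2 4 3)
  after f: (1 5 4 2 3)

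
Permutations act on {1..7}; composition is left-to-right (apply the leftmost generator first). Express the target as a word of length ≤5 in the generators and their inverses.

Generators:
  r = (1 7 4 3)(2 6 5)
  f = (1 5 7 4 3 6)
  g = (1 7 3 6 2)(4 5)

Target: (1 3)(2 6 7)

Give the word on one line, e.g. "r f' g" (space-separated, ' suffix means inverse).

g f g' f g

  after g: (1 7 3 6 2)(4 5)
  after f: (1 4 7 6 2 5 3)
  after g': (1 5 7 3 2 4)
  after f: (1 7 6)(2 3)(4 5)
  after g: (1 3)(2 6 7)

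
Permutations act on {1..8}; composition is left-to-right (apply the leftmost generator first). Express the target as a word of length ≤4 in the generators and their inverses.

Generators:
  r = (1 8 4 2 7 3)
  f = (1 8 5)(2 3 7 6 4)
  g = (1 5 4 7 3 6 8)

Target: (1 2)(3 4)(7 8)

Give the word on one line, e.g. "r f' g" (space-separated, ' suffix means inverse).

r' r' r'

  after r': (1 3 7 2 4 8)
  after r': (1 7 4)(2 8 3)
  after r': (1 2)(3 4)(7 8)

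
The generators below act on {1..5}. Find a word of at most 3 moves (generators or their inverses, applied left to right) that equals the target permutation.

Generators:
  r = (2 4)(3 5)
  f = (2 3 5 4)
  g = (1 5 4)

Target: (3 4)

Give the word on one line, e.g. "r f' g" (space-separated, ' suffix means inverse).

  after f': (2 4 5 3)
  after r: (3 4)

f' r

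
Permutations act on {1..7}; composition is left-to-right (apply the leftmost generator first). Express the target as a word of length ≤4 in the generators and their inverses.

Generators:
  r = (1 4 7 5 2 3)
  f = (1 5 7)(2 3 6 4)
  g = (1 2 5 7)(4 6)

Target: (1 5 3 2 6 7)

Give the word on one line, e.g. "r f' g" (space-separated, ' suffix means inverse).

g r r f

  after g: (1 2 5 7)(4 6)
  after r: (1 3)(4 6 7)
  after r: (2 3 4 6 5)
  after f: (1 5 3 2 6 7)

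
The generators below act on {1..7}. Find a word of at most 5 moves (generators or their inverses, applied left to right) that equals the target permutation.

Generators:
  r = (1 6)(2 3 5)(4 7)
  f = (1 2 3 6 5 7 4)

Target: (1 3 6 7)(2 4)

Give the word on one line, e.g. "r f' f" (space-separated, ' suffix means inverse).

r r f f

  after r: (1 6)(2 3 5)(4 7)
  after r: (2 5 3)
  after f: (1 2 7 4)(5 6)
  after f: (1 3 6 7)(2 4)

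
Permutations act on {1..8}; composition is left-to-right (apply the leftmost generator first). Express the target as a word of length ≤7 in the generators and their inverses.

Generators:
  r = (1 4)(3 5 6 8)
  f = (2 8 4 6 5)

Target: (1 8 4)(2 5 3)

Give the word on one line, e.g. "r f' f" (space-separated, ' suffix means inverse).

  after r': (1 4)(3 8 6 5)
  after f: (1 6 2 8 5 3 4)
  after f: (1 5 3 6 8 2 4)
  after f: (1 2 6 4)(3 5)
  after f: (1 8 4)(2 5 3)

r' f f f f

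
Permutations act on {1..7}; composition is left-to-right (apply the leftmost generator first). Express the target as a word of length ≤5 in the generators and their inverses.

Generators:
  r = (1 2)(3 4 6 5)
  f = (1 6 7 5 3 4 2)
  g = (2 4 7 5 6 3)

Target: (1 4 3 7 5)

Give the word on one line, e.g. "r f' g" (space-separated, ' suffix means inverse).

  after g: (2 4 7 5 6 3)
  after r': (1 2 3)(4 7 6 5)
  after f: (2 4 5)(3 6)
  after r': (1 2 3 4 6 5)
  after g: (1 4 3 7 5)

g r' f r' g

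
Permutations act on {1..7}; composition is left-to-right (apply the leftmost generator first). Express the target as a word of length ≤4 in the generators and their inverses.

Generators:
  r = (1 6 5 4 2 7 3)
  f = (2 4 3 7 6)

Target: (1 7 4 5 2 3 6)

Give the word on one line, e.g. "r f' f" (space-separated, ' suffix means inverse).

r' f

  after r': (1 3 7 2 4 5 6)
  after f: (1 7 4 5 2 3 6)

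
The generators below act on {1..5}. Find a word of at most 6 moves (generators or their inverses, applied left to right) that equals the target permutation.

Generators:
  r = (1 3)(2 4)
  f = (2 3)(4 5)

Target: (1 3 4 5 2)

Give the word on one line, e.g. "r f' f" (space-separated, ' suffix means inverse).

  after f': (2 3)(4 5)
  after r: (1 3 4 5 2)
  after r: (2 3)(4 5)
  after r: (1 3 4 5 2)

f' r r r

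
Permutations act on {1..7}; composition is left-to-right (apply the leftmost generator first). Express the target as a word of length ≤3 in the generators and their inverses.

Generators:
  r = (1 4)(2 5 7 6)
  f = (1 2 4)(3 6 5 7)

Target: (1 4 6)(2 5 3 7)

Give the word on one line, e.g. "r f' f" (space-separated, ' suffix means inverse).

r f r'

  after r: (1 4)(2 5 7 6)
  after f: (2 7 5 3 6 4)
  after r': (1 4 6)(2 5 3 7)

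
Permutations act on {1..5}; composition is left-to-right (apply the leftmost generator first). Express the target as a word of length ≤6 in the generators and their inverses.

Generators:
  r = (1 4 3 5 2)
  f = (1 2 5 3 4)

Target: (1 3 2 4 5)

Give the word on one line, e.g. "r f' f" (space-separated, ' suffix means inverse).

  after f: (1 2 5 3 4)
  after r': (1 5 4 2 3)
  after f: (1 3 2 4 5)
  after r: (1 5 4 2 3)
  after f: (1 3 2 4 5)

f r' f r f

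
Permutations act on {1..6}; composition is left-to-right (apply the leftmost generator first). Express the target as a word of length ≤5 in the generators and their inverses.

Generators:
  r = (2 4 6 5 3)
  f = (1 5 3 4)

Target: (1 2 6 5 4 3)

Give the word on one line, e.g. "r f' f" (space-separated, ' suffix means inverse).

r' f' r'

  after r': (2 3 5 6 4)
  after f': (1 4 2 5 6 3)
  after r': (1 2 6 5 4 3)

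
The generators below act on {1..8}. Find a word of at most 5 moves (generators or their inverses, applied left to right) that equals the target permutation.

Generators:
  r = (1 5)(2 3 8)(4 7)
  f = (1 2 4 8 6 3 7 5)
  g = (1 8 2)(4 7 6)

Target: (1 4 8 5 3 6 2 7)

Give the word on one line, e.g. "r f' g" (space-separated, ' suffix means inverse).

  after g': (1 2 8)(4 6 7)
  after r: (1 3 8 5)(4 6)
  after f: (1 7 5 2 4 3 6 8)
  after r: (1 4 8 5 3 6 2 7)

g' r f r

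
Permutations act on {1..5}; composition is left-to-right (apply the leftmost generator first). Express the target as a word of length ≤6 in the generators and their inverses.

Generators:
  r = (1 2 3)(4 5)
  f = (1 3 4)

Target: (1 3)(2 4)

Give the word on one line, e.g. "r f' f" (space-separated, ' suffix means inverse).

  after f: (1 3 4)
  after r': (1 2)(3 5 4)
  after r': (2 3 4)
  after f': (1 4 2)
  after f': (1 3)(2 4)

f r' r' f' f'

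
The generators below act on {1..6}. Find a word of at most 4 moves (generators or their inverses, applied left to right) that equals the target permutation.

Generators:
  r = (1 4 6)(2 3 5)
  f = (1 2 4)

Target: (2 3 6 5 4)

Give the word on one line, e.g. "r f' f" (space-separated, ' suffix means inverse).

r' f' r' f

  after r': (1 6 4)(2 5 3)
  after f': (1 6 2 5 3)
  after r': (1 4)(2 3 6 5)
  after f: (2 3 6 5 4)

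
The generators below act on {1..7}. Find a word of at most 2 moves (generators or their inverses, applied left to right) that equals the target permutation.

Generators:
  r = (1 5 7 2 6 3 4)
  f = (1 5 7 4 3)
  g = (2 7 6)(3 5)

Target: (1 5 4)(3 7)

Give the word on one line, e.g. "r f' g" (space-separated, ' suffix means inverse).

g r

  after g: (2 7 6)(3 5)
  after r: (1 5 4)(3 7)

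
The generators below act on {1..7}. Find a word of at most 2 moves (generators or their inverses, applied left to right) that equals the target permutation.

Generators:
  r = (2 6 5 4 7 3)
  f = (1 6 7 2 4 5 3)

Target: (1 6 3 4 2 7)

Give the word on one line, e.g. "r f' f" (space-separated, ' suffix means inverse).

  after r: (2 6 5 4 7 3)
  after f: (1 6 3 4 2 7)

r f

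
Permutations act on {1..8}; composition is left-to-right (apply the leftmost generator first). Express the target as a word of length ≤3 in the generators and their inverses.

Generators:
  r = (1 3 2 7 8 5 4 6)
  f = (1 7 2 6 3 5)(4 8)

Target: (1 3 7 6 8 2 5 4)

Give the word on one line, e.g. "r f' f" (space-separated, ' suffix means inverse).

  after r': (1 6 4 5 8 7 2 3)
  after f: (1 3 7 6 8 2 5 4)

r' f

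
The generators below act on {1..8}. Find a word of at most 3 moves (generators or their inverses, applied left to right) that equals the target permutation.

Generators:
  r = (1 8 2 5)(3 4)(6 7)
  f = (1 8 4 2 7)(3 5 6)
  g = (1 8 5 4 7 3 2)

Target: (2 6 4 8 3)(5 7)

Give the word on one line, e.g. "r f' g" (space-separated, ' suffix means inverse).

  after f: (1 8 4 2 7)(3 5 6)
  after r': (2 6 4 8 3)(5 7)

f r'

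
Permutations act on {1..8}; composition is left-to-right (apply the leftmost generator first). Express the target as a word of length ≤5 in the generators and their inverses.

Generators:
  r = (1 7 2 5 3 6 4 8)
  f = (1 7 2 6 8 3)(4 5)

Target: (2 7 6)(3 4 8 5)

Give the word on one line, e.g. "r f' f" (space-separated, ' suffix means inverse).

  after f': (1 3 8 6 2 7)(4 5)
  after f': (1 8 2)(3 6 7)
  after r: (2 7 6)(3 4 8 5)

f' f' r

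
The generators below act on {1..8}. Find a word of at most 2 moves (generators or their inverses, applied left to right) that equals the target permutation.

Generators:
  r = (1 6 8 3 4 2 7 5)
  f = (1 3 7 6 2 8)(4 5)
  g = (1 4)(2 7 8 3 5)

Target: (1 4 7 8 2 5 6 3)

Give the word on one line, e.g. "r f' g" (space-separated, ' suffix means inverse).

r' f

  after r': (1 5 7 2 4 3 8 6)
  after f: (1 4 7 8 2 5 6 3)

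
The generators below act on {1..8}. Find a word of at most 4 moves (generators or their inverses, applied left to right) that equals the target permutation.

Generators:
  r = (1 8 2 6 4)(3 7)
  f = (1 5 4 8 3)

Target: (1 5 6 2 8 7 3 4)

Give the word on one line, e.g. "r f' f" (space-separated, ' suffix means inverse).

  after f: (1 5 4 8 3)
  after r': (1 5 6 2 8 7 3 4)

f r'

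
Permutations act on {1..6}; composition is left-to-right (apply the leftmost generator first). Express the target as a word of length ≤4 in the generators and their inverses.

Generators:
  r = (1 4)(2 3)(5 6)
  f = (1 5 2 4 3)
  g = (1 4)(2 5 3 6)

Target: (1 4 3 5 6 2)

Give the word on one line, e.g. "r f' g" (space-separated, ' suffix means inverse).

  after g: (1 4)(2 5 3 6)
  after f: (1 3 6 4 5)
  after f: (2 4)(3 6)
  after r': (1 4 3 5 6 2)

g f f r'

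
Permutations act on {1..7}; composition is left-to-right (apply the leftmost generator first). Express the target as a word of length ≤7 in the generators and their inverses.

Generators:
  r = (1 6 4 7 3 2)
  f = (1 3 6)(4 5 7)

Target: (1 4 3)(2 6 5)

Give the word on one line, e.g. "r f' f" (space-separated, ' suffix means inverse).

  after f': (1 6 3)(4 7 5)
  after r': (2 3)(5 6 7)
  after f: (1 3 2 6 4 5)
  after f: (1 6 5 3 2)(4 7)
  after r: (1 4 3)(2 6 5)

f' r' f f r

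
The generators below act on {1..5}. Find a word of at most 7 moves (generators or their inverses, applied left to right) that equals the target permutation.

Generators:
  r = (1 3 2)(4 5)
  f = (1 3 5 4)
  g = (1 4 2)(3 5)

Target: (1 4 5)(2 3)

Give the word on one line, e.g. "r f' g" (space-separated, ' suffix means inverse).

  after r': (1 2 3)(4 5)
  after f: (1 2 5)
  after r': (1 3)(2 4 5)
  after g': (1 5 4 3 2)
  after f: (1 4 5)(2 3)

r' f r' g' f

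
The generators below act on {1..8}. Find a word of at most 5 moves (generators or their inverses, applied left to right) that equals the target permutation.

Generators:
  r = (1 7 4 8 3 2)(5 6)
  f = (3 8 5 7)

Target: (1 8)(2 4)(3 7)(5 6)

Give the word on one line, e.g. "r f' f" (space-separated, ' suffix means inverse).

r' r' r'

  after r': (1 2 3 8 4 7)(5 6)
  after r': (1 3 4)(2 8 7)
  after r': (1 8)(2 4)(3 7)(5 6)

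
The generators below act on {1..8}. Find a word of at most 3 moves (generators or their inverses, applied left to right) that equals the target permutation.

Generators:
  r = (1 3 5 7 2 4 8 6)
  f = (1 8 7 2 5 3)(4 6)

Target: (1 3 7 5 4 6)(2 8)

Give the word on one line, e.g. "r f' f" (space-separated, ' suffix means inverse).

r f' r'

  after r: (1 3 5 7 2 4 8 6)
  after f': (1 5 8 4)(2 6 3)
  after r': (1 3 7 5 4 6)(2 8)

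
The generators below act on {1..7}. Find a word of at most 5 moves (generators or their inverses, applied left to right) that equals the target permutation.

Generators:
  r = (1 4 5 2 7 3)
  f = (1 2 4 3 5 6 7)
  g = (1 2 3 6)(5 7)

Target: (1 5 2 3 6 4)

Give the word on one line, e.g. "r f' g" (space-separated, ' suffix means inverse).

f' r f

  after f': (1 7 6 5 3 4 2)
  after r: (1 3 5)(2 4 7 6)
  after f: (1 5 2 3 6 4)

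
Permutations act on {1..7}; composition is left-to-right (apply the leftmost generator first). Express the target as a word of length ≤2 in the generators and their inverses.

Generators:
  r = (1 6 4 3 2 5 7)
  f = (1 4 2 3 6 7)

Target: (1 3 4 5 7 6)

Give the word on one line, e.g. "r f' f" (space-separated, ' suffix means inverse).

  after f: (1 4 2 3 6 7)
  after r: (1 3 4 5 7 6)

f r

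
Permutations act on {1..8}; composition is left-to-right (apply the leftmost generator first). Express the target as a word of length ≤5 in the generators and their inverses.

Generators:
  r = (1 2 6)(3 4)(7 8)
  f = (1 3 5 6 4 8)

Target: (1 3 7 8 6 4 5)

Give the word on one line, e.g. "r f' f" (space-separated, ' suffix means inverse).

f' f' r' r' r'

  after f': (1 8 4 6 5 3)
  after f': (1 4 5)(3 8 6)
  after r': (1 3 7 8 2)(4 5 6)
  after r': (1 4 5 2 6 3 8)
  after r': (1 3 7 8 6 4 5)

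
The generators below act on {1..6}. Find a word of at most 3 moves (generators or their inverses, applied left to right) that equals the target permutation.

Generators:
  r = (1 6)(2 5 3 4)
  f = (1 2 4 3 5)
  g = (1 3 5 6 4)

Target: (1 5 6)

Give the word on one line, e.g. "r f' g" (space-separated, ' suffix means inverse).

  after f: (1 2 4 3 5)
  after r: (1 5 6)

f r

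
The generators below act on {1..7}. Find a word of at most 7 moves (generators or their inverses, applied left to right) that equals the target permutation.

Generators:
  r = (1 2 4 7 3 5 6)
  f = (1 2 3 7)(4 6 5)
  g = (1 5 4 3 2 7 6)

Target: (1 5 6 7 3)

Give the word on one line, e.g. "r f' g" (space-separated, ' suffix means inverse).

f' r f r' g'

  after f': (1 7 3 2)(4 5 6)
  after r: (1 3 4 6 7 5)
  after f: (1 7 4 5 2 3 6)
  after r': (1 4 3 5)(2 7)
  after g': (1 5 6 7 3)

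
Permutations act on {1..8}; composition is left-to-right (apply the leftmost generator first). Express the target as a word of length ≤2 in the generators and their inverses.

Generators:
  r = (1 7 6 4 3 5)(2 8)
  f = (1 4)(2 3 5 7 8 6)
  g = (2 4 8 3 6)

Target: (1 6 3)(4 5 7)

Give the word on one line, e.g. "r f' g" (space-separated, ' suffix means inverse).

r r

  after r: (1 7 6 4 3 5)(2 8)
  after r: (1 6 3)(4 5 7)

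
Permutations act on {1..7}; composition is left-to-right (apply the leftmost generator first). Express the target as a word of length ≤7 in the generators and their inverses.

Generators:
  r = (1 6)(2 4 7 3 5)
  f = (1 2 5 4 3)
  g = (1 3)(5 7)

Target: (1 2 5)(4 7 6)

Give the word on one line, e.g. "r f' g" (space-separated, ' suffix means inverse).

r g' r f g'

  after r: (1 6)(2 4 7 3 5)
  after g': (1 6 3 7)(2 4 5)
  after r: (2 7 6 5 4)
  after f: (1 2 7 6 4 5 3)
  after g': (1 2 5)(4 7 6)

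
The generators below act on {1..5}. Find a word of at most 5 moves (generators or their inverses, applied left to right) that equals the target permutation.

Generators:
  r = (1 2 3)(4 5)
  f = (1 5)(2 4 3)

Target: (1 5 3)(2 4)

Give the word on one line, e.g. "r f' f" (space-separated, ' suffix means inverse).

f r r

  after f: (1 5)(2 4 3)
  after r: (1 4)(2 5)
  after r: (1 5 3)(2 4)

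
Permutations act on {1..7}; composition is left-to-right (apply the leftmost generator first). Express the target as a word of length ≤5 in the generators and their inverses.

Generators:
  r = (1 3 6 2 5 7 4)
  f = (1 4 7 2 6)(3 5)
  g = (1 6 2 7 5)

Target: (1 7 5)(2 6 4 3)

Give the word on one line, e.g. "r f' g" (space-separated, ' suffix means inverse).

f r f g f

  after f: (1 4 7 2 6)(3 5)
  after r: (3 7 5 6)
  after f: (1 4 7 3 2 6 5)
  after g: (1 4 5 6)(3 7)
  after f: (1 7 5)(2 6 4 3)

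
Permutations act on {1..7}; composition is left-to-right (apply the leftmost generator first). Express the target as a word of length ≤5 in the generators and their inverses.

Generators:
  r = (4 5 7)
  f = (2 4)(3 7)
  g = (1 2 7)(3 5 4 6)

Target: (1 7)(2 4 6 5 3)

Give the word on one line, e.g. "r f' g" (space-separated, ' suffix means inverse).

g r' f' r'

  after g: (1 2 7)(3 5 4 6)
  after r': (1 2 5 7)(3 4 6)
  after f': (1 4 6 7)(2 5 3)
  after r': (1 7)(2 4 6 5 3)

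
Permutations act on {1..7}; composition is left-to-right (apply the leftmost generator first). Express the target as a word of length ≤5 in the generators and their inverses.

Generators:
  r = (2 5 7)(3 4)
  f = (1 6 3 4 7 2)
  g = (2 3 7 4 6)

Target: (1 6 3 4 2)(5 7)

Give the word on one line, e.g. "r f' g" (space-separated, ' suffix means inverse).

f r' r'

  after f: (1 6 3 4 7 2)
  after r': (1 6 4 5 2)
  after r': (1 6 3 4 2)(5 7)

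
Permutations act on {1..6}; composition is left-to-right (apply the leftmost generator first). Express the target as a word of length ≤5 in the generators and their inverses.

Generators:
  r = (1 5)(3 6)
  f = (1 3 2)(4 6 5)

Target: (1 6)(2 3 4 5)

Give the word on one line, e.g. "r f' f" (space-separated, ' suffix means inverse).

r f f

  after r: (1 5)(3 6)
  after f: (1 4 6 2)(3 5)
  after f: (1 6)(2 3 4 5)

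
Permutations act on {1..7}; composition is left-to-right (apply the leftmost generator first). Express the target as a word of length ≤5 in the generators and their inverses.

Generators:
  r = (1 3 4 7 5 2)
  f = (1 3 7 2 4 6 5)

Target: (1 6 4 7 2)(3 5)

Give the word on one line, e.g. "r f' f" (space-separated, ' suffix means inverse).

  after f': (1 5 6 4 2 7 3)
  after r': (1 7)(2 4 5 6 3)
  after f: (1 2 6 7 3 4)
  after f: (1 4 3 6 2 5)
  after f: (1 6 4 7 2)(3 5)

f' r' f f f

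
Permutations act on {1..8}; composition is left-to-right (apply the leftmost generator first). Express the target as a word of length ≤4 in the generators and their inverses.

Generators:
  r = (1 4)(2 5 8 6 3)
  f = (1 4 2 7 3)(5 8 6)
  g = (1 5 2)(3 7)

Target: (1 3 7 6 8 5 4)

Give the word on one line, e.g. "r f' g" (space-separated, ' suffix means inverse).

g' r'

  after g': (1 2 5)(3 7)
  after r': (1 3 7 6 8 5 4)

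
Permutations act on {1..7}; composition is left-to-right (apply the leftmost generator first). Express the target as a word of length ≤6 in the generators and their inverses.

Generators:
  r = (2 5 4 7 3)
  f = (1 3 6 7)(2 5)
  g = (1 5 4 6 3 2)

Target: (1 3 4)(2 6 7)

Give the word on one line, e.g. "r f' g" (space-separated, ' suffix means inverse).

  after g': (1 2 3 6 4 5)
  after r': (1 3 6 5)(2 7 4)
  after g': (1 6)(2 7 5)(3 4)
  after f': (1 3 4)(2 6 7)

g' r' g' f'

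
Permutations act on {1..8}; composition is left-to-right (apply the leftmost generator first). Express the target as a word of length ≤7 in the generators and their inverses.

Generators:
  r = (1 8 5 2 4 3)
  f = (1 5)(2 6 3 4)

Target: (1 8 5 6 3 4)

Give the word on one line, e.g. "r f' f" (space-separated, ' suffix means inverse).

  after f: (1 5)(2 6 3 4)
  after r': (1 8)(2 6 4 5 3)
  after f: (1 8 5 4)(2 3 6)
  after f: (1 8)(2 4 5)
  after f: (1 8 5 6 3 4)

f r' f f f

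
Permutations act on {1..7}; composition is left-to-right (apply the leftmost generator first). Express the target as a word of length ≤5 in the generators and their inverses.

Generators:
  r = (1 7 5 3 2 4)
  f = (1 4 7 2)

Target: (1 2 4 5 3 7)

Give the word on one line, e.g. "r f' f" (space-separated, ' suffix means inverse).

  after f: (1 4 7 2)
  after r: (2 7 4 5 3)
  after f': (1 2 4 5 3 7)

f r f'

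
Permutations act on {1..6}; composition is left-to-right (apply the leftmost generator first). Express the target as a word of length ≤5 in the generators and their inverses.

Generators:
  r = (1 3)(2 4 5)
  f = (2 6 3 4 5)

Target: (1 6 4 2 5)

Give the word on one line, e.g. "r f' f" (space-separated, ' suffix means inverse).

  after r': (1 3)(2 5 4)
  after f': (1 6 2 4 5 3)
  after r: (1 6 4 2 5)

r' f' r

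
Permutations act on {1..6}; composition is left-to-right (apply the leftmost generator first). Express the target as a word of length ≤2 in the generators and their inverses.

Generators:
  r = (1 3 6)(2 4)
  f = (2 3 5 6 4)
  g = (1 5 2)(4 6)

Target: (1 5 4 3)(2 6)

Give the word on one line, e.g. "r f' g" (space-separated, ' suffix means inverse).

  after g: (1 5 2)(4 6)
  after r': (1 5 4 3)(2 6)

g r'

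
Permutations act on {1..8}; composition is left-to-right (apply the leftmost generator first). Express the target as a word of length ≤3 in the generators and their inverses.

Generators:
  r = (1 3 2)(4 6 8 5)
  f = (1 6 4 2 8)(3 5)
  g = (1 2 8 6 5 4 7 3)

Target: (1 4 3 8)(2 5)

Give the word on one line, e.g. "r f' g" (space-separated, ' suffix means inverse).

r' f'

  after r': (1 2 3)(4 5 8 6)
  after f': (1 4 3 8)(2 5)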